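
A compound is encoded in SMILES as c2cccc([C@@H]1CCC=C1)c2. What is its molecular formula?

Heavy atoms from the SMILES: 11 C.
Implicit hydrogens by atom environment:
  5 × C (aromatic): 1 H each → 5
  3 × C: 1 H each → 3
  2 × C: 2 H each → 4
  1 × C (aromatic): no H
  Total hydrogens = 12.
Molecular formula: C11H12

C11H12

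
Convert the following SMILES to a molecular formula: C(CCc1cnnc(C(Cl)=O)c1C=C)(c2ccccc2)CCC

Heavy atoms from the SMILES: 19 C, 1 Cl, 2 N, 1 O.
Implicit hydrogens by atom environment:
  6 × C (aromatic): 1 H each → 6
  5 × C: 2 H each → 10
  4 × C (aromatic): no H
  2 × C: 1 H each → 2
  2 × N (aromatic): no H
  1 × C: 3 H
  1 × C: no H
  1 × Cl: no H
  1 × O: no H
  Total hydrogens = 21.
Molecular formula: C19H21ClN2O

C19H21ClN2O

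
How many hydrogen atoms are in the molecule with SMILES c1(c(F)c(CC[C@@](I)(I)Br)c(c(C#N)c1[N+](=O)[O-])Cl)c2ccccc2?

Hydrogens are implicit in SMILES; fill each atom to its normal valence:
  7 × C (aromatic): no H
  5 × C (aromatic): 1 H each → 5
  2 × C: 2 H each → 4
  2 × C: no H
  2 × I: no H
  1 × Br: no H
  1 × Cl: no H
  1 × F: no H
  1 × N (charge +1): no H
  1 × N: no H
  1 × O: no H
  1 × O (charge -1): no H
  Total hydrogens = 9.

9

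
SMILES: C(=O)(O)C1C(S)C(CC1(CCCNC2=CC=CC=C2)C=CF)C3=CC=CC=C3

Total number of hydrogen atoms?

Hydrogens are implicit in SMILES; fill each atom to its normal valence:
  10 × C (aromatic): 1 H each → 10
  5 × C: 1 H each → 5
  4 × C: 2 H each → 8
  2 × C: no H
  2 × C (aromatic): no H
  1 × F: no H
  1 × N: 1 H
  1 × O: 1 H
  1 × O: no H
  1 × S: 1 H
  Total hydrogens = 26.

26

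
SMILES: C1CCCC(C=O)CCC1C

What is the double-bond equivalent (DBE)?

2

Molecular formula from the SMILES: C10H18O.
DoU = (2C + 2 + N − H − X)/2 = (2·10 + 2 + 0 − 18 − 0)/2 = 4/2 = 2.
(Structurally: 1 ring(s) + 1 π bond(s) = 2.)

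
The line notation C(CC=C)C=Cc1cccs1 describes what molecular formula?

C10H12S

Heavy atoms from the SMILES: 10 C, 1 S.
Implicit hydrogens by atom environment:
  3 × C: 2 H each → 6
  3 × C (aromatic): 1 H each → 3
  3 × C: 1 H each → 3
  1 × C (aromatic): no H
  1 × S (aromatic): no H
  Total hydrogens = 12.
Molecular formula: C10H12S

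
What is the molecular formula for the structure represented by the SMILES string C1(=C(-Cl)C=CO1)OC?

Heavy atoms from the SMILES: 5 C, 1 Cl, 2 O.
Implicit hydrogens by atom environment:
  2 × C (aromatic): 1 H each → 2
  2 × C (aromatic): no H
  1 × C: 3 H
  1 × Cl: no H
  1 × O (aromatic): no H
  1 × O: no H
  Total hydrogens = 5.
Molecular formula: C5H5ClO2

C5H5ClO2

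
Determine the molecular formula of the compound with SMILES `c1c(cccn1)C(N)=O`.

C6H6N2O

Heavy atoms from the SMILES: 6 C, 2 N, 1 O.
Implicit hydrogens by atom environment:
  4 × C (aromatic): 1 H each → 4
  1 × C (aromatic): no H
  1 × C: no H
  1 × N: 2 H
  1 × N (aromatic): no H
  1 × O: no H
  Total hydrogens = 6.
Molecular formula: C6H6N2O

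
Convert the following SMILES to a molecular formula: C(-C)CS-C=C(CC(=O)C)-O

C8H14O2S

Heavy atoms from the SMILES: 8 C, 2 O, 1 S.
Implicit hydrogens by atom environment:
  3 × C: 2 H each → 6
  2 × C: 3 H each → 6
  2 × C: no H
  1 × C: 1 H
  1 × O: 1 H
  1 × O: no H
  1 × S: no H
  Total hydrogens = 14.
Molecular formula: C8H14O2S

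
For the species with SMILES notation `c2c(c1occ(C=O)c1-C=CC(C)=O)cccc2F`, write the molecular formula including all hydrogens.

Heavy atoms from the SMILES: 15 C, 1 F, 3 O.
Implicit hydrogens by atom environment:
  5 × C (aromatic): 1 H each → 5
  5 × C (aromatic): no H
  3 × C: 1 H each → 3
  2 × O: no H
  1 × C: 3 H
  1 × C: no H
  1 × F: no H
  1 × O (aromatic): no H
  Total hydrogens = 11.
Molecular formula: C15H11FO3

C15H11FO3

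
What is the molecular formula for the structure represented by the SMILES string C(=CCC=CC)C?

C7H12

Heavy atoms from the SMILES: 7 C.
Implicit hydrogens by atom environment:
  4 × C: 1 H each → 4
  2 × C: 3 H each → 6
  1 × C: 2 H
  Total hydrogens = 12.
Molecular formula: C7H12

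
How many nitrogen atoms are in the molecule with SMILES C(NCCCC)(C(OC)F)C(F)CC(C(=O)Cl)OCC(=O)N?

2

The symbol for nitrogen appears 2 times in the SMILES.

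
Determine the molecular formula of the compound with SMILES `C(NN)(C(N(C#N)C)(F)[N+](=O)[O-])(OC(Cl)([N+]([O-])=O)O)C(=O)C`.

C7H10ClFN6O7

Heavy atoms from the SMILES: 7 C, 1 Cl, 1 F, 6 N, 7 O.
Implicit hydrogens by atom environment:
  5 × C: no H
  4 × O: no H
  2 × C: 3 H each → 6
  2 × N: no H
  2 × N (charge +1): no H
  2 × O (charge -1): no H
  1 × Cl: no H
  1 × F: no H
  1 × N: 2 H
  1 × N: 1 H
  1 × O: 1 H
  Total hydrogens = 10.
Molecular formula: C7H10ClFN6O7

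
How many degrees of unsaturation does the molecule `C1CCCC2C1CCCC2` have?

Molecular formula from the SMILES: C10H18.
DoU = (2C + 2 + N − H − X)/2 = (2·10 + 2 + 0 − 18 − 0)/2 = 4/2 = 2.
(Structurally: 2 ring(s) + 0 π bond(s) = 2.)

2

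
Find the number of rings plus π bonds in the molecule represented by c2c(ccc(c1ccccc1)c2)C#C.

Molecular formula from the SMILES: C14H10.
DoU = (2C + 2 + N − H − X)/2 = (2·14 + 2 + 0 − 10 − 0)/2 = 20/2 = 10.
(Structurally: 2 ring(s) + 8 π bond(s) = 10.)

10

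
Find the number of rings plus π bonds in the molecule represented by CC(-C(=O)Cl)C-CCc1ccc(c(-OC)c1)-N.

5

Molecular formula from the SMILES: C13H18ClNO2.
DoU = (2C + 2 + N − H − X)/2 = (2·13 + 2 + 1 − 18 − 1)/2 = 10/2 = 5.
(Structurally: 1 ring(s) + 4 π bond(s) = 5.)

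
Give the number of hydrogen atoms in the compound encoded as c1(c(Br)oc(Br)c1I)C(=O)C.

Hydrogens are implicit in SMILES; fill each atom to its normal valence:
  4 × C (aromatic): no H
  2 × Br: no H
  1 × C: 3 H
  1 × C: no H
  1 × I: no H
  1 × O (aromatic): no H
  1 × O: no H
  Total hydrogens = 3.

3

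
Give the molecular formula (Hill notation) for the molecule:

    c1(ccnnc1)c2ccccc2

Heavy atoms from the SMILES: 10 C, 2 N.
Implicit hydrogens by atom environment:
  8 × C (aromatic): 1 H each → 8
  2 × C (aromatic): no H
  2 × N (aromatic): no H
  Total hydrogens = 8.
Molecular formula: C10H8N2

C10H8N2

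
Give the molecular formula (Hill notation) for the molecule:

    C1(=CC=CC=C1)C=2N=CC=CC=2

C11H9N

Heavy atoms from the SMILES: 11 C, 1 N.
Implicit hydrogens by atom environment:
  9 × C (aromatic): 1 H each → 9
  2 × C (aromatic): no H
  1 × N (aromatic): no H
  Total hydrogens = 9.
Molecular formula: C11H9N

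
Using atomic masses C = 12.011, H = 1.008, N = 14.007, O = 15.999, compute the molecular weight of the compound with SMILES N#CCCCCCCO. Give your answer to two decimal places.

Molecular formula: C7H13NO.
M = 7×12.011 + 13×1.008 + 1×14.007 + 1×15.999 = 127.19 g/mol.

127.19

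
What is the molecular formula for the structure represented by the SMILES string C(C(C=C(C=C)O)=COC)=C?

Heavy atoms from the SMILES: 9 C, 2 O.
Implicit hydrogens by atom environment:
  4 × C: 1 H each → 4
  2 × C: 2 H each → 4
  2 × C: no H
  1 × C: 3 H
  1 × O: 1 H
  1 × O: no H
  Total hydrogens = 12.
Molecular formula: C9H12O2

C9H12O2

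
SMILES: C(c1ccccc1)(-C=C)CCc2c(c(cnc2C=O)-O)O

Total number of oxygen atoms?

3

The symbol for oxygen appears 3 times in the SMILES.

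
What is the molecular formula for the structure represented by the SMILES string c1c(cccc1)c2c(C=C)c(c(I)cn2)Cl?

C13H9ClIN

Heavy atoms from the SMILES: 13 C, 1 Cl, 1 I, 1 N.
Implicit hydrogens by atom environment:
  6 × C (aromatic): 1 H each → 6
  5 × C (aromatic): no H
  1 × C: 2 H
  1 × C: 1 H
  1 × Cl: no H
  1 × I: no H
  1 × N (aromatic): no H
  Total hydrogens = 9.
Molecular formula: C13H9ClIN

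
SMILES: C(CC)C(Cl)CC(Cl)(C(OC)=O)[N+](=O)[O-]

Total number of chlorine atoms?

2

The symbol for chlorine appears 2 times in the SMILES.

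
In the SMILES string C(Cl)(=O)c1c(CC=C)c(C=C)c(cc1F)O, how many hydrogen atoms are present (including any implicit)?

10

Hydrogens are implicit in SMILES; fill each atom to its normal valence:
  5 × C (aromatic): no H
  3 × C: 2 H each → 6
  2 × C: 1 H each → 2
  1 × C (aromatic): 1 H
  1 × C: no H
  1 × Cl: no H
  1 × F: no H
  1 × O: 1 H
  1 × O: no H
  Total hydrogens = 10.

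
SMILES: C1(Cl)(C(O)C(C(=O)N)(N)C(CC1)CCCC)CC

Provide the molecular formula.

C13H25ClN2O2

Heavy atoms from the SMILES: 13 C, 1 Cl, 2 N, 2 O.
Implicit hydrogens by atom environment:
  6 × C: 2 H each → 12
  3 × C: no H
  2 × C: 3 H each → 6
  2 × C: 1 H each → 2
  2 × N: 2 H each → 4
  1 × Cl: no H
  1 × O: 1 H
  1 × O: no H
  Total hydrogens = 25.
Molecular formula: C13H25ClN2O2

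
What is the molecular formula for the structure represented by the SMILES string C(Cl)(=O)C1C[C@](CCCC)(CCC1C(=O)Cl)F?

Heavy atoms from the SMILES: 12 C, 2 Cl, 1 F, 2 O.
Implicit hydrogens by atom environment:
  6 × C: 2 H each → 12
  3 × C: no H
  2 × C: 1 H each → 2
  2 × Cl: no H
  2 × O: no H
  1 × C: 3 H
  1 × F: no H
  Total hydrogens = 17.
Molecular formula: C12H17Cl2FO2

C12H17Cl2FO2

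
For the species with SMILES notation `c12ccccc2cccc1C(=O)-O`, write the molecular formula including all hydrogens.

Heavy atoms from the SMILES: 11 C, 2 O.
Implicit hydrogens by atom environment:
  7 × C (aromatic): 1 H each → 7
  3 × C (aromatic): no H
  1 × C: no H
  1 × O: 1 H
  1 × O: no H
  Total hydrogens = 8.
Molecular formula: C11H8O2

C11H8O2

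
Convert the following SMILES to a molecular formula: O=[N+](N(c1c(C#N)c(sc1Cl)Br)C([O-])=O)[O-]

Heavy atoms from the SMILES: 1 Br, 6 C, 1 Cl, 3 N, 4 O, 1 S.
Implicit hydrogens by atom environment:
  4 × C (aromatic): no H
  2 × C: no H
  2 × N: no H
  2 × O: no H
  2 × O (charge -1): no H
  1 × Br: no H
  1 × Cl: no H
  1 × N (charge +1): no H
  1 × S (aromatic): no H
  Total hydrogens = 0.
Net charge -1.
Molecular formula: C6BrClN3O4S-

C6BrClN3O4S-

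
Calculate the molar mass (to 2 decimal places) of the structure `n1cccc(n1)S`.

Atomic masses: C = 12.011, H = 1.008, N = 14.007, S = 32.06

Molecular formula: C4H4N2S.
M = 4×12.011 + 4×1.008 + 2×14.007 + 1×32.06 = 112.15 g/mol.

112.15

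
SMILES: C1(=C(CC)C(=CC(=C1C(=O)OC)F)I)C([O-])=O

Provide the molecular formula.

C11H9FIO4-

Heavy atoms from the SMILES: 11 C, 1 F, 1 I, 4 O.
Implicit hydrogens by atom environment:
  5 × C (aromatic): no H
  3 × O: no H
  2 × C: 3 H each → 6
  2 × C: no H
  1 × C: 2 H
  1 × C (aromatic): 1 H
  1 × F: no H
  1 × I: no H
  1 × O (charge -1): no H
  Total hydrogens = 9.
Net charge -1.
Molecular formula: C11H9FIO4-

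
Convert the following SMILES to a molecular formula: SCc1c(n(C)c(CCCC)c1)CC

Heavy atoms from the SMILES: 12 C, 1 N, 1 S.
Implicit hydrogens by atom environment:
  5 × C: 2 H each → 10
  3 × C: 3 H each → 9
  3 × C (aromatic): no H
  1 × C (aromatic): 1 H
  1 × N (aromatic): no H
  1 × S: 1 H
  Total hydrogens = 21.
Molecular formula: C12H21NS

C12H21NS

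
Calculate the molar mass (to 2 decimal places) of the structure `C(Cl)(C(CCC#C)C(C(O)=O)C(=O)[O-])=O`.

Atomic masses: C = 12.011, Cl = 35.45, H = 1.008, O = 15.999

231.61

Molecular formula: C9H8ClO5-.
M = 9×12.011 + 1×35.45 + 8×1.008 + 5×15.999 = 231.61 g/mol.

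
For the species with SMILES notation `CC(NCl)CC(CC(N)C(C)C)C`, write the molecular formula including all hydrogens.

Heavy atoms from the SMILES: 10 C, 1 Cl, 2 N.
Implicit hydrogens by atom environment:
  4 × C: 3 H each → 12
  4 × C: 1 H each → 4
  2 × C: 2 H each → 4
  1 × Cl: no H
  1 × N: 2 H
  1 × N: 1 H
  Total hydrogens = 23.
Molecular formula: C10H23ClN2

C10H23ClN2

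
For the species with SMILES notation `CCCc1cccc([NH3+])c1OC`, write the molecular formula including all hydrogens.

Heavy atoms from the SMILES: 10 C, 1 N, 1 O.
Implicit hydrogens by atom environment:
  3 × C (aromatic): 1 H each → 3
  3 × C (aromatic): no H
  2 × C: 3 H each → 6
  2 × C: 2 H each → 4
  1 × N (charge +1): 3 H
  1 × O: no H
  Total hydrogens = 16.
Net charge +1.
Molecular formula: C10H16NO+

C10H16NO+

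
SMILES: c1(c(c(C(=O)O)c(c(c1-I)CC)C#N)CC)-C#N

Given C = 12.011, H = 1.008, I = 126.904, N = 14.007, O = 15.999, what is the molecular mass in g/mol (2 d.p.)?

354.15

Molecular formula: C13H11IN2O2.
M = 13×12.011 + 11×1.008 + 1×126.904 + 2×14.007 + 2×15.999 = 354.15 g/mol.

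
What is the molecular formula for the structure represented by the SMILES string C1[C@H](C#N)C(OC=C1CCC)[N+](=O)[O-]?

Heavy atoms from the SMILES: 9 C, 2 N, 3 O.
Implicit hydrogens by atom environment:
  3 × C: 2 H each → 6
  3 × C: 1 H each → 3
  2 × C: no H
  2 × O: no H
  1 × C: 3 H
  1 × N (charge +1): no H
  1 × N: no H
  1 × O (charge -1): no H
  Total hydrogens = 12.
Molecular formula: C9H12N2O3

C9H12N2O3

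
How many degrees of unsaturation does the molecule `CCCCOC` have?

Molecular formula from the SMILES: C5H12O.
DoU = (2C + 2 + N − H − X)/2 = (2·5 + 2 + 0 − 12 − 0)/2 = 0/2 = 0.
(Structurally: 0 ring(s) + 0 π bond(s) = 0.)

0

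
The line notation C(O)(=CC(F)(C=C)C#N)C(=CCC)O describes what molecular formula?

C10H12FNO2

Heavy atoms from the SMILES: 10 C, 1 F, 1 N, 2 O.
Implicit hydrogens by atom environment:
  4 × C: no H
  3 × C: 1 H each → 3
  2 × C: 2 H each → 4
  2 × O: 1 H each → 2
  1 × C: 3 H
  1 × F: no H
  1 × N: no H
  Total hydrogens = 12.
Molecular formula: C10H12FNO2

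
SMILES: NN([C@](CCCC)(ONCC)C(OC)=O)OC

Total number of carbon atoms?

The symbol for carbon appears 10 times in the SMILES.

10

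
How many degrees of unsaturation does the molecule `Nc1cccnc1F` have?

Molecular formula from the SMILES: C5H5FN2.
DoU = (2C + 2 + N − H − X)/2 = (2·5 + 2 + 2 − 5 − 1)/2 = 8/2 = 4.
(Structurally: 1 ring(s) + 3 π bond(s) = 4.)

4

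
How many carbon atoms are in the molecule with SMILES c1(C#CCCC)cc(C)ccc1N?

The symbol for carbon appears 12 times in the SMILES. Lowercase c denotes aromatic carbon and counts toward C.

12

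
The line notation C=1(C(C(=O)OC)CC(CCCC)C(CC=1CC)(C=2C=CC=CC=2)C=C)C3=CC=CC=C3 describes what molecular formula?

C29H36O2

Heavy atoms from the SMILES: 29 C, 2 O.
Implicit hydrogens by atom environment:
  10 × C (aromatic): 1 H each → 10
  7 × C: 2 H each → 14
  4 × C: no H
  3 × C: 3 H each → 9
  3 × C: 1 H each → 3
  2 × C (aromatic): no H
  2 × O: no H
  Total hydrogens = 36.
Molecular formula: C29H36O2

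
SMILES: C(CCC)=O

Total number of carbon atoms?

The symbol for carbon appears 4 times in the SMILES.

4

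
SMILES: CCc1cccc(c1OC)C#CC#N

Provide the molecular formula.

Heavy atoms from the SMILES: 12 C, 1 N, 1 O.
Implicit hydrogens by atom environment:
  3 × C (aromatic): 1 H each → 3
  3 × C (aromatic): no H
  3 × C: no H
  2 × C: 3 H each → 6
  1 × C: 2 H
  1 × N: no H
  1 × O: no H
  Total hydrogens = 11.
Molecular formula: C12H11NO

C12H11NO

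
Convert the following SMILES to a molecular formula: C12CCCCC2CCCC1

C10H18

Heavy atoms from the SMILES: 10 C.
Implicit hydrogens by atom environment:
  8 × C: 2 H each → 16
  2 × C: 1 H each → 2
  Total hydrogens = 18.
Molecular formula: C10H18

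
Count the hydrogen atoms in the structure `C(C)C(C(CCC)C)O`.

Hydrogens are implicit in SMILES; fill each atom to its normal valence:
  3 × C: 3 H each → 9
  3 × C: 2 H each → 6
  2 × C: 1 H each → 2
  1 × O: 1 H
  Total hydrogens = 18.

18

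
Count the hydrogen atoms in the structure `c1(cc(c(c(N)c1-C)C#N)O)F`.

Hydrogens are implicit in SMILES; fill each atom to its normal valence:
  5 × C (aromatic): no H
  1 × C: 3 H
  1 × C (aromatic): 1 H
  1 × C: no H
  1 × F: no H
  1 × N: 2 H
  1 × N: no H
  1 × O: 1 H
  Total hydrogens = 7.

7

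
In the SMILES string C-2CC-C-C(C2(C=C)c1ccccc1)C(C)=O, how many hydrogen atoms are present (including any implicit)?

20

Hydrogens are implicit in SMILES; fill each atom to its normal valence:
  5 × C: 2 H each → 10
  5 × C (aromatic): 1 H each → 5
  2 × C: 1 H each → 2
  2 × C: no H
  1 × C: 3 H
  1 × C (aromatic): no H
  1 × O: no H
  Total hydrogens = 20.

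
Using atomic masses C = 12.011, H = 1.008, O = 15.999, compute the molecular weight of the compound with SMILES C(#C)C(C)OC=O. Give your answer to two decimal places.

Molecular formula: C5H6O2.
M = 5×12.011 + 6×1.008 + 2×15.999 = 98.10 g/mol.

98.10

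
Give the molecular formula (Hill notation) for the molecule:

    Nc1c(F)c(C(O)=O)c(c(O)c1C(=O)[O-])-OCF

Heavy atoms from the SMILES: 9 C, 2 F, 1 N, 6 O.
Implicit hydrogens by atom environment:
  6 × C (aromatic): no H
  3 × O: no H
  2 × C: no H
  2 × F: no H
  2 × O: 1 H each → 2
  1 × C: 2 H
  1 × N: 2 H
  1 × O (charge -1): no H
  Total hydrogens = 6.
Net charge -1.
Molecular formula: C9H6F2NO6-

C9H6F2NO6-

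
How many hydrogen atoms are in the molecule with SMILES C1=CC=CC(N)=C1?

7

Hydrogens are implicit in SMILES; fill each atom to its normal valence:
  5 × C (aromatic): 1 H each → 5
  1 × C (aromatic): no H
  1 × N: 2 H
  Total hydrogens = 7.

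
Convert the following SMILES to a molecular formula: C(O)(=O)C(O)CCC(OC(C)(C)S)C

Heavy atoms from the SMILES: 9 C, 4 O, 1 S.
Implicit hydrogens by atom environment:
  3 × C: 3 H each → 9
  2 × C: 2 H each → 4
  2 × C: 1 H each → 2
  2 × C: no H
  2 × O: 1 H each → 2
  2 × O: no H
  1 × S: 1 H
  Total hydrogens = 18.
Molecular formula: C9H18O4S

C9H18O4S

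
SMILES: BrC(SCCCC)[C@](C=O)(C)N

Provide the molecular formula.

Heavy atoms from the SMILES: 1 Br, 8 C, 1 N, 1 O, 1 S.
Implicit hydrogens by atom environment:
  3 × C: 2 H each → 6
  2 × C: 3 H each → 6
  2 × C: 1 H each → 2
  1 × Br: no H
  1 × C: no H
  1 × N: 2 H
  1 × O: no H
  1 × S: no H
  Total hydrogens = 16.
Molecular formula: C8H16BrNOS

C8H16BrNOS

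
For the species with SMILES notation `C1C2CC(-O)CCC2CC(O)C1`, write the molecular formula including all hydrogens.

C10H18O2

Heavy atoms from the SMILES: 10 C, 2 O.
Implicit hydrogens by atom environment:
  6 × C: 2 H each → 12
  4 × C: 1 H each → 4
  2 × O: 1 H each → 2
  Total hydrogens = 18.
Molecular formula: C10H18O2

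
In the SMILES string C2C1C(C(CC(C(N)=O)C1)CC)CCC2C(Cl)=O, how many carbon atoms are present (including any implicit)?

The symbol for carbon appears 14 times in the SMILES. (Cl is a single chlorine, not C + l.)

14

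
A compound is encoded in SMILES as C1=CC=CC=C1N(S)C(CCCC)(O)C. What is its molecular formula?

Heavy atoms from the SMILES: 12 C, 1 N, 1 O, 1 S.
Implicit hydrogens by atom environment:
  5 × C (aromatic): 1 H each → 5
  3 × C: 2 H each → 6
  2 × C: 3 H each → 6
  1 × C: no H
  1 × C (aromatic): no H
  1 × N: no H
  1 × O: 1 H
  1 × S: 1 H
  Total hydrogens = 19.
Molecular formula: C12H19NOS

C12H19NOS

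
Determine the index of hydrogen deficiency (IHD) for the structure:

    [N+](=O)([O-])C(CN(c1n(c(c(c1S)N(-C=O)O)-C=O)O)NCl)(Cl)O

Molecular formula from the SMILES: C8H9Cl2N5O7S.
DoU = (2C + 2 + N − H − X)/2 = (2·8 + 2 + 5 − 9 − 2)/2 = 12/2 = 6.
(Structurally: 1 ring(s) + 5 π bond(s) = 6.)

6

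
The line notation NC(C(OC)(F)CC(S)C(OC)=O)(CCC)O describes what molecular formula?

C10H20FNO4S

Heavy atoms from the SMILES: 10 C, 1 F, 1 N, 4 O, 1 S.
Implicit hydrogens by atom environment:
  3 × C: 3 H each → 9
  3 × C: 2 H each → 6
  3 × C: no H
  3 × O: no H
  1 × C: 1 H
  1 × F: no H
  1 × N: 2 H
  1 × O: 1 H
  1 × S: 1 H
  Total hydrogens = 20.
Molecular formula: C10H20FNO4S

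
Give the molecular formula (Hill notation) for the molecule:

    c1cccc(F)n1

Heavy atoms from the SMILES: 5 C, 1 F, 1 N.
Implicit hydrogens by atom environment:
  4 × C (aromatic): 1 H each → 4
  1 × C (aromatic): no H
  1 × F: no H
  1 × N (aromatic): no H
  Total hydrogens = 4.
Molecular formula: C5H4FN

C5H4FN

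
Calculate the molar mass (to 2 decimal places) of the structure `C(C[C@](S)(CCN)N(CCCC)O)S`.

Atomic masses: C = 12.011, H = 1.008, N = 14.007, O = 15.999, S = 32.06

Molecular formula: C9H22N2OS2.
M = 9×12.011 + 22×1.008 + 2×14.007 + 1×15.999 + 2×32.06 = 238.41 g/mol.

238.41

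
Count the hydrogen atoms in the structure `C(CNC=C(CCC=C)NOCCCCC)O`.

26

Hydrogens are implicit in SMILES; fill each atom to its normal valence:
  9 × C: 2 H each → 18
  2 × C: 1 H each → 2
  2 × N: 1 H each → 2
  1 × C: 3 H
  1 × C: no H
  1 × O: 1 H
  1 × O: no H
  Total hydrogens = 26.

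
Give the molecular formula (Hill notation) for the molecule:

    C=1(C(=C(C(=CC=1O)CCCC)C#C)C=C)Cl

C14H15ClO

Heavy atoms from the SMILES: 14 C, 1 Cl, 1 O.
Implicit hydrogens by atom environment:
  5 × C (aromatic): no H
  4 × C: 2 H each → 8
  2 × C: 1 H each → 2
  1 × C: 3 H
  1 × C (aromatic): 1 H
  1 × C: no H
  1 × Cl: no H
  1 × O: 1 H
  Total hydrogens = 15.
Molecular formula: C14H15ClO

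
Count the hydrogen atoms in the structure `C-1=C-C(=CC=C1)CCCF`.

Hydrogens are implicit in SMILES; fill each atom to its normal valence:
  5 × C (aromatic): 1 H each → 5
  3 × C: 2 H each → 6
  1 × C (aromatic): no H
  1 × F: no H
  Total hydrogens = 11.

11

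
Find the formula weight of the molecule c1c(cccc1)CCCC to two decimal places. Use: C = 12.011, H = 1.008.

134.22

Molecular formula: C10H14.
M = 10×12.011 + 14×1.008 = 134.22 g/mol.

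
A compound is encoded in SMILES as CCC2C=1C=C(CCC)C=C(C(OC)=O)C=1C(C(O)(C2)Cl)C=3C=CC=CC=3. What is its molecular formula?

C23H27ClO3

Heavy atoms from the SMILES: 23 C, 1 Cl, 3 O.
Implicit hydrogens by atom environment:
  7 × C (aromatic): 1 H each → 7
  5 × C (aromatic): no H
  4 × C: 2 H each → 8
  3 × C: 3 H each → 9
  2 × C: 1 H each → 2
  2 × C: no H
  2 × O: no H
  1 × Cl: no H
  1 × O: 1 H
  Total hydrogens = 27.
Molecular formula: C23H27ClO3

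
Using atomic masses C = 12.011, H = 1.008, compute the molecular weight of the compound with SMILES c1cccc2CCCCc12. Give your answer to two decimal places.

Molecular formula: C10H12.
M = 10×12.011 + 12×1.008 = 132.21 g/mol.

132.21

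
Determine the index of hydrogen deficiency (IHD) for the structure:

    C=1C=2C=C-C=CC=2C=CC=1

Molecular formula from the SMILES: C10H8.
DoU = (2C + 2 + N − H − X)/2 = (2·10 + 2 + 0 − 8 − 0)/2 = 14/2 = 7.
(Structurally: 2 ring(s) + 5 π bond(s) = 7.)

7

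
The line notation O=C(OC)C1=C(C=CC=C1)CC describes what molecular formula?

C10H12O2

Heavy atoms from the SMILES: 10 C, 2 O.
Implicit hydrogens by atom environment:
  4 × C (aromatic): 1 H each → 4
  2 × C: 3 H each → 6
  2 × C (aromatic): no H
  2 × O: no H
  1 × C: 2 H
  1 × C: no H
  Total hydrogens = 12.
Molecular formula: C10H12O2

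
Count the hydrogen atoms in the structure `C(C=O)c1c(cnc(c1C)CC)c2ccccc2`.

17

Hydrogens are implicit in SMILES; fill each atom to its normal valence:
  6 × C (aromatic): 1 H each → 6
  5 × C (aromatic): no H
  2 × C: 3 H each → 6
  2 × C: 2 H each → 4
  1 × C: 1 H
  1 × N (aromatic): no H
  1 × O: no H
  Total hydrogens = 17.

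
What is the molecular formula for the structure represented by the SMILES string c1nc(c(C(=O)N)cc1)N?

C6H7N3O

Heavy atoms from the SMILES: 6 C, 3 N, 1 O.
Implicit hydrogens by atom environment:
  3 × C (aromatic): 1 H each → 3
  2 × C (aromatic): no H
  2 × N: 2 H each → 4
  1 × C: no H
  1 × N (aromatic): no H
  1 × O: no H
  Total hydrogens = 7.
Molecular formula: C6H7N3O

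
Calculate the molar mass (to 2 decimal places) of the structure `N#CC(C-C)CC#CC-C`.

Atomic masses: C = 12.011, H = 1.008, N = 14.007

135.21

Molecular formula: C9H13N.
M = 9×12.011 + 13×1.008 + 1×14.007 = 135.21 g/mol.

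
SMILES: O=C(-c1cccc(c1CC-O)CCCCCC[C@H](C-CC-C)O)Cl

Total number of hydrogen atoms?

Hydrogens are implicit in SMILES; fill each atom to its normal valence:
  11 × C: 2 H each → 22
  3 × C (aromatic): 1 H each → 3
  3 × C (aromatic): no H
  2 × O: 1 H each → 2
  1 × C: 3 H
  1 × C: 1 H
  1 × C: no H
  1 × Cl: no H
  1 × O: no H
  Total hydrogens = 31.

31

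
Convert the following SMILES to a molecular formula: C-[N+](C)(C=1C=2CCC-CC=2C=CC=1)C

C13H20N+

Heavy atoms from the SMILES: 13 C, 1 N.
Implicit hydrogens by atom environment:
  4 × C: 2 H each → 8
  3 × C: 3 H each → 9
  3 × C (aromatic): 1 H each → 3
  3 × C (aromatic): no H
  1 × N (charge +1): no H
  Total hydrogens = 20.
Net charge +1.
Molecular formula: C13H20N+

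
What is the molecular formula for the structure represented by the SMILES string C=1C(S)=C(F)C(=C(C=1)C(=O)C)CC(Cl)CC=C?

Heavy atoms from the SMILES: 13 C, 1 Cl, 1 F, 1 O, 1 S.
Implicit hydrogens by atom environment:
  4 × C (aromatic): no H
  3 × C: 2 H each → 6
  2 × C (aromatic): 1 H each → 2
  2 × C: 1 H each → 2
  1 × C: 3 H
  1 × C: no H
  1 × Cl: no H
  1 × F: no H
  1 × O: no H
  1 × S: 1 H
  Total hydrogens = 14.
Molecular formula: C13H14ClFOS

C13H14ClFOS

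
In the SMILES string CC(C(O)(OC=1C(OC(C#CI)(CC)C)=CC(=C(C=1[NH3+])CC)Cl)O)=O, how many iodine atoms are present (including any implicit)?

1

The symbol for iodine appears 1 time in the SMILES.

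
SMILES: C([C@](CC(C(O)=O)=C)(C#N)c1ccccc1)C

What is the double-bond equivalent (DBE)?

Molecular formula from the SMILES: C14H15NO2.
DoU = (2C + 2 + N − H − X)/2 = (2·14 + 2 + 1 − 15 − 0)/2 = 16/2 = 8.
(Structurally: 1 ring(s) + 7 π bond(s) = 8.)

8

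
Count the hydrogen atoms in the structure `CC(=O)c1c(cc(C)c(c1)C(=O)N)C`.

13

Hydrogens are implicit in SMILES; fill each atom to its normal valence:
  4 × C (aromatic): no H
  3 × C: 3 H each → 9
  2 × C (aromatic): 1 H each → 2
  2 × C: no H
  2 × O: no H
  1 × N: 2 H
  Total hydrogens = 13.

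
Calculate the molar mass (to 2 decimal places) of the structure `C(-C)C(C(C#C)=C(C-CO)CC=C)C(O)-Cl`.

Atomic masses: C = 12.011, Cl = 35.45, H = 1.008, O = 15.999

242.74

Molecular formula: C13H19ClO2.
M = 13×12.011 + 1×35.45 + 19×1.008 + 2×15.999 = 242.74 g/mol.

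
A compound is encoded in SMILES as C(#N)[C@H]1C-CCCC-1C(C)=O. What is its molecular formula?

Heavy atoms from the SMILES: 9 C, 1 N, 1 O.
Implicit hydrogens by atom environment:
  4 × C: 2 H each → 8
  2 × C: 1 H each → 2
  2 × C: no H
  1 × C: 3 H
  1 × N: no H
  1 × O: no H
  Total hydrogens = 13.
Molecular formula: C9H13NO

C9H13NO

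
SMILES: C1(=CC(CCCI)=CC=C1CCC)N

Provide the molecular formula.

Heavy atoms from the SMILES: 12 C, 1 I, 1 N.
Implicit hydrogens by atom environment:
  5 × C: 2 H each → 10
  3 × C (aromatic): 1 H each → 3
  3 × C (aromatic): no H
  1 × C: 3 H
  1 × I: no H
  1 × N: 2 H
  Total hydrogens = 18.
Molecular formula: C12H18IN

C12H18IN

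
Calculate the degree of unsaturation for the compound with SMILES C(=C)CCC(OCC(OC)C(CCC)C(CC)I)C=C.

Molecular formula from the SMILES: C17H31IO2.
DoU = (2C + 2 + N − H − X)/2 = (2·17 + 2 + 0 − 31 − 1)/2 = 4/2 = 2.
(Structurally: 0 ring(s) + 2 π bond(s) = 2.)

2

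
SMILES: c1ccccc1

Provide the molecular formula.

Heavy atoms from the SMILES: 6 C.
Implicit hydrogens by atom environment:
  6 × C (aromatic): 1 H each → 6
  Total hydrogens = 6.
Molecular formula: C6H6

C6H6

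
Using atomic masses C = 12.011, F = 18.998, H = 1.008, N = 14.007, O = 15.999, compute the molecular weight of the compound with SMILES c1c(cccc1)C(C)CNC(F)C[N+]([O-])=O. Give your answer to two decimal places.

226.25

Molecular formula: C11H15FN2O2.
M = 11×12.011 + 1×18.998 + 15×1.008 + 2×14.007 + 2×15.999 = 226.25 g/mol.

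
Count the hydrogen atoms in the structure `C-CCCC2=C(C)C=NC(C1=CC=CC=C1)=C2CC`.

Hydrogens are implicit in SMILES; fill each atom to its normal valence:
  6 × C (aromatic): 1 H each → 6
  5 × C (aromatic): no H
  4 × C: 2 H each → 8
  3 × C: 3 H each → 9
  1 × N (aromatic): no H
  Total hydrogens = 23.

23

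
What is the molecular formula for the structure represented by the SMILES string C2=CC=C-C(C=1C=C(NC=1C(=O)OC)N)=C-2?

C12H12N2O2

Heavy atoms from the SMILES: 12 C, 2 N, 2 O.
Implicit hydrogens by atom environment:
  6 × C (aromatic): 1 H each → 6
  4 × C (aromatic): no H
  2 × O: no H
  1 × C: 3 H
  1 × C: no H
  1 × N: 2 H
  1 × N (aromatic): 1 H
  Total hydrogens = 12.
Molecular formula: C12H12N2O2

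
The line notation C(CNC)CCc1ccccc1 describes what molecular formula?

Heavy atoms from the SMILES: 11 C, 1 N.
Implicit hydrogens by atom environment:
  5 × C (aromatic): 1 H each → 5
  4 × C: 2 H each → 8
  1 × C: 3 H
  1 × C (aromatic): no H
  1 × N: 1 H
  Total hydrogens = 17.
Molecular formula: C11H17N

C11H17N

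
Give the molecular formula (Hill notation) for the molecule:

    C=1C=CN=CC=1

Heavy atoms from the SMILES: 5 C, 1 N.
Implicit hydrogens by atom environment:
  5 × C (aromatic): 1 H each → 5
  1 × N (aromatic): no H
  Total hydrogens = 5.
Molecular formula: C5H5N

C5H5N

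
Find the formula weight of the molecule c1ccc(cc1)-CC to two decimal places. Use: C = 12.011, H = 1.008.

106.17

Molecular formula: C8H10.
M = 8×12.011 + 10×1.008 = 106.17 g/mol.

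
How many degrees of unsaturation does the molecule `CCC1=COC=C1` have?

Molecular formula from the SMILES: C6H8O.
DoU = (2C + 2 + N − H − X)/2 = (2·6 + 2 + 0 − 8 − 0)/2 = 6/2 = 3.
(Structurally: 1 ring(s) + 2 π bond(s) = 3.)

3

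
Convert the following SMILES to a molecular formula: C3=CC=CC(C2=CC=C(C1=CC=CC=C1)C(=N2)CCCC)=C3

C21H21N

Heavy atoms from the SMILES: 21 C, 1 N.
Implicit hydrogens by atom environment:
  12 × C (aromatic): 1 H each → 12
  5 × C (aromatic): no H
  3 × C: 2 H each → 6
  1 × C: 3 H
  1 × N (aromatic): no H
  Total hydrogens = 21.
Molecular formula: C21H21N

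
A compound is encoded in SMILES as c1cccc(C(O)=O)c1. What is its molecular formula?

C7H6O2

Heavy atoms from the SMILES: 7 C, 2 O.
Implicit hydrogens by atom environment:
  5 × C (aromatic): 1 H each → 5
  1 × C (aromatic): no H
  1 × C: no H
  1 × O: 1 H
  1 × O: no H
  Total hydrogens = 6.
Molecular formula: C7H6O2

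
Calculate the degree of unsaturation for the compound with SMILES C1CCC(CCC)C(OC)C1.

1

Molecular formula from the SMILES: C10H20O.
DoU = (2C + 2 + N − H − X)/2 = (2·10 + 2 + 0 − 20 − 0)/2 = 2/2 = 1.
(Structurally: 1 ring(s) + 0 π bond(s) = 1.)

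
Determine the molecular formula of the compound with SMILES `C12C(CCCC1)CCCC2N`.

Heavy atoms from the SMILES: 10 C, 1 N.
Implicit hydrogens by atom environment:
  7 × C: 2 H each → 14
  3 × C: 1 H each → 3
  1 × N: 2 H
  Total hydrogens = 19.
Molecular formula: C10H19N

C10H19N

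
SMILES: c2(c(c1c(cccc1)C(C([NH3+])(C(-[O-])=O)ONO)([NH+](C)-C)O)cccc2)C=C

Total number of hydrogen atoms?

24

Hydrogens are implicit in SMILES; fill each atom to its normal valence:
  8 × C (aromatic): 1 H each → 8
  4 × C (aromatic): no H
  3 × C: no H
  2 × C: 3 H each → 6
  2 × O: 1 H each → 2
  2 × O: no H
  1 × C: 2 H
  1 × C: 1 H
  1 × N (charge +1): 3 H
  1 × N: 1 H
  1 × N (charge +1): 1 H
  1 × O (charge -1): no H
  Total hydrogens = 24.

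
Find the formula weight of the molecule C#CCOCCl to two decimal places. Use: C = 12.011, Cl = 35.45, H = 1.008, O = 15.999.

Molecular formula: C4H5ClO.
M = 4×12.011 + 1×35.45 + 5×1.008 + 1×15.999 = 104.53 g/mol.

104.53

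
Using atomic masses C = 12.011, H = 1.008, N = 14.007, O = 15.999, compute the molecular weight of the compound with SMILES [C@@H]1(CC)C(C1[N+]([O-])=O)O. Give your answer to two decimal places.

Molecular formula: C5H9NO3.
M = 5×12.011 + 9×1.008 + 1×14.007 + 3×15.999 = 131.13 g/mol.

131.13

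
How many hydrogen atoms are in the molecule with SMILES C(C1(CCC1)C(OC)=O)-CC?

16

Hydrogens are implicit in SMILES; fill each atom to its normal valence:
  5 × C: 2 H each → 10
  2 × C: 3 H each → 6
  2 × C: no H
  2 × O: no H
  Total hydrogens = 16.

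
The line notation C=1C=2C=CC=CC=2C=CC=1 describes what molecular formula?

Heavy atoms from the SMILES: 10 C.
Implicit hydrogens by atom environment:
  8 × C (aromatic): 1 H each → 8
  2 × C (aromatic): no H
  Total hydrogens = 8.
Molecular formula: C10H8

C10H8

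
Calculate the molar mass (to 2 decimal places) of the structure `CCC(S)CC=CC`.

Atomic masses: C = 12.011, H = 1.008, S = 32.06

130.25

Molecular formula: C7H14S.
M = 7×12.011 + 14×1.008 + 1×32.06 = 130.25 g/mol.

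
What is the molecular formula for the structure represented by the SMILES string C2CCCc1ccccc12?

Heavy atoms from the SMILES: 10 C.
Implicit hydrogens by atom environment:
  4 × C: 2 H each → 8
  4 × C (aromatic): 1 H each → 4
  2 × C (aromatic): no H
  Total hydrogens = 12.
Molecular formula: C10H12

C10H12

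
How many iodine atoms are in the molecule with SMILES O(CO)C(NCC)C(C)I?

1

The symbol for iodine appears 1 time in the SMILES.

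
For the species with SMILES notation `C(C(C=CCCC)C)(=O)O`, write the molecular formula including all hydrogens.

Heavy atoms from the SMILES: 8 C, 2 O.
Implicit hydrogens by atom environment:
  3 × C: 1 H each → 3
  2 × C: 3 H each → 6
  2 × C: 2 H each → 4
  1 × C: no H
  1 × O: 1 H
  1 × O: no H
  Total hydrogens = 14.
Molecular formula: C8H14O2

C8H14O2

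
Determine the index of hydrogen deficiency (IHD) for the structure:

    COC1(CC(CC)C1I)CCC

1

Molecular formula from the SMILES: C10H19IO.
DoU = (2C + 2 + N − H − X)/2 = (2·10 + 2 + 0 − 19 − 1)/2 = 2/2 = 1.
(Structurally: 1 ring(s) + 0 π bond(s) = 1.)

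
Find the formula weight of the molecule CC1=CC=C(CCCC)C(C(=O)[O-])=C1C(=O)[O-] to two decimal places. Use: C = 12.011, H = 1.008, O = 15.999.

Molecular formula: [C13H14O4]2-.
M = 13×12.011 + 14×1.008 + 4×15.999 = 234.25 g/mol.

234.25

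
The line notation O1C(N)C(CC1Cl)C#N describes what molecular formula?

C5H7ClN2O

Heavy atoms from the SMILES: 5 C, 1 Cl, 2 N, 1 O.
Implicit hydrogens by atom environment:
  3 × C: 1 H each → 3
  1 × C: 2 H
  1 × C: no H
  1 × Cl: no H
  1 × N: 2 H
  1 × N: no H
  1 × O: no H
  Total hydrogens = 7.
Molecular formula: C5H7ClN2O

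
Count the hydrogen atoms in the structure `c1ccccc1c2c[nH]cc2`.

Hydrogens are implicit in SMILES; fill each atom to its normal valence:
  8 × C (aromatic): 1 H each → 8
  2 × C (aromatic): no H
  1 × N (aromatic): 1 H
  Total hydrogens = 9.

9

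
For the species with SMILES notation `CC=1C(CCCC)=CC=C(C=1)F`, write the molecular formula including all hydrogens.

Heavy atoms from the SMILES: 11 C, 1 F.
Implicit hydrogens by atom environment:
  3 × C: 2 H each → 6
  3 × C (aromatic): 1 H each → 3
  3 × C (aromatic): no H
  2 × C: 3 H each → 6
  1 × F: no H
  Total hydrogens = 15.
Molecular formula: C11H15F

C11H15F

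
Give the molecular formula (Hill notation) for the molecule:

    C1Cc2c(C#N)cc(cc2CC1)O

C11H11NO

Heavy atoms from the SMILES: 11 C, 1 N, 1 O.
Implicit hydrogens by atom environment:
  4 × C: 2 H each → 8
  4 × C (aromatic): no H
  2 × C (aromatic): 1 H each → 2
  1 × C: no H
  1 × N: no H
  1 × O: 1 H
  Total hydrogens = 11.
Molecular formula: C11H11NO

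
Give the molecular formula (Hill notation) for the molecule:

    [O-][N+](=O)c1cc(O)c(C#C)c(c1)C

C9H7NO3

Heavy atoms from the SMILES: 9 C, 1 N, 3 O.
Implicit hydrogens by atom environment:
  4 × C (aromatic): no H
  2 × C (aromatic): 1 H each → 2
  1 × C: 3 H
  1 × C: 1 H
  1 × C: no H
  1 × N (charge +1): no H
  1 × O: 1 H
  1 × O: no H
  1 × O (charge -1): no H
  Total hydrogens = 7.
Molecular formula: C9H7NO3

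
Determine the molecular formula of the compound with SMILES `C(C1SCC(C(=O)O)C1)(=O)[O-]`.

Heavy atoms from the SMILES: 6 C, 4 O, 1 S.
Implicit hydrogens by atom environment:
  2 × C: 2 H each → 4
  2 × C: 1 H each → 2
  2 × C: no H
  2 × O: no H
  1 × O: 1 H
  1 × O (charge -1): no H
  1 × S: no H
  Total hydrogens = 7.
Net charge -1.
Molecular formula: C6H7O4S-

C6H7O4S-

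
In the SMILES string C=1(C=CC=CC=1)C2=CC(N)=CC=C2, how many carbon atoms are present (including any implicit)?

The symbol for carbon appears 12 times in the SMILES.

12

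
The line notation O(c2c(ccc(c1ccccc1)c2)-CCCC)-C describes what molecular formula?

C17H20O

Heavy atoms from the SMILES: 17 C, 1 O.
Implicit hydrogens by atom environment:
  8 × C (aromatic): 1 H each → 8
  4 × C (aromatic): no H
  3 × C: 2 H each → 6
  2 × C: 3 H each → 6
  1 × O: no H
  Total hydrogens = 20.
Molecular formula: C17H20O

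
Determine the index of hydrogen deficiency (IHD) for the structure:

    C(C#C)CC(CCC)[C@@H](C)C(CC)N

Molecular formula from the SMILES: C13H25N.
DoU = (2C + 2 + N − H − X)/2 = (2·13 + 2 + 1 − 25 − 0)/2 = 4/2 = 2.
(Structurally: 0 ring(s) + 2 π bond(s) = 2.)

2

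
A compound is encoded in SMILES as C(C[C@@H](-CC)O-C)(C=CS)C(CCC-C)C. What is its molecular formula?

C14H28OS

Heavy atoms from the SMILES: 14 C, 1 O, 1 S.
Implicit hydrogens by atom environment:
  5 × C: 2 H each → 10
  5 × C: 1 H each → 5
  4 × C: 3 H each → 12
  1 × O: no H
  1 × S: 1 H
  Total hydrogens = 28.
Molecular formula: C14H28OS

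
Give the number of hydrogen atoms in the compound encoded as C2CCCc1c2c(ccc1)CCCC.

20

Hydrogens are implicit in SMILES; fill each atom to its normal valence:
  7 × C: 2 H each → 14
  3 × C (aromatic): 1 H each → 3
  3 × C (aromatic): no H
  1 × C: 3 H
  Total hydrogens = 20.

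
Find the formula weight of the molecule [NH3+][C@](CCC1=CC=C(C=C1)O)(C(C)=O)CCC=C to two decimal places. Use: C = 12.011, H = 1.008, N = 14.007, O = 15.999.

248.35

Molecular formula: C15H22NO2+.
M = 15×12.011 + 22×1.008 + 1×14.007 + 2×15.999 = 248.35 g/mol.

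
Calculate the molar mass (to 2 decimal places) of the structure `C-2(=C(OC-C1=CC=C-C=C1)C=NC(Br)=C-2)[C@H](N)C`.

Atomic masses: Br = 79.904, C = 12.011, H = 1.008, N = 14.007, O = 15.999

Molecular formula: C14H15BrN2O.
M = 1×79.904 + 14×12.011 + 15×1.008 + 2×14.007 + 1×15.999 = 307.19 g/mol.

307.19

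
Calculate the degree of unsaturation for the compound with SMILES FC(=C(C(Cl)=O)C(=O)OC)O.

Molecular formula from the SMILES: C5H4ClFO4.
DoU = (2C + 2 + N − H − X)/2 = (2·5 + 2 + 0 − 4 − 2)/2 = 6/2 = 3.
(Structurally: 0 ring(s) + 3 π bond(s) = 3.)

3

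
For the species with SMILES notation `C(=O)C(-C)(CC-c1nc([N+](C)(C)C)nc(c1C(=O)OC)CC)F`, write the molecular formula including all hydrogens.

Heavy atoms from the SMILES: 16 C, 1 F, 3 N, 3 O.
Implicit hydrogens by atom environment:
  6 × C: 3 H each → 18
  4 × C (aromatic): no H
  3 × C: 2 H each → 6
  3 × O: no H
  2 × C: no H
  2 × N (aromatic): no H
  1 × C: 1 H
  1 × F: no H
  1 × N (charge +1): no H
  Total hydrogens = 25.
Net charge +1.
Molecular formula: C16H25FN3O3+

C16H25FN3O3+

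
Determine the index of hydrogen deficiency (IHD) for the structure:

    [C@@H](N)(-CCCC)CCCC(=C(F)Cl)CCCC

Molecular formula from the SMILES: C14H27ClFN.
DoU = (2C + 2 + N − H − X)/2 = (2·14 + 2 + 1 − 27 − 2)/2 = 2/2 = 1.
(Structurally: 0 ring(s) + 1 π bond(s) = 1.)

1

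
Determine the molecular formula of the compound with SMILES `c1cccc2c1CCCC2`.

Heavy atoms from the SMILES: 10 C.
Implicit hydrogens by atom environment:
  4 × C: 2 H each → 8
  4 × C (aromatic): 1 H each → 4
  2 × C (aromatic): no H
  Total hydrogens = 12.
Molecular formula: C10H12

C10H12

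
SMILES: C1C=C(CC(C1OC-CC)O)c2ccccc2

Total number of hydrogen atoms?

Hydrogens are implicit in SMILES; fill each atom to its normal valence:
  5 × C (aromatic): 1 H each → 5
  4 × C: 2 H each → 8
  3 × C: 1 H each → 3
  1 × C: 3 H
  1 × C: no H
  1 × C (aromatic): no H
  1 × O: 1 H
  1 × O: no H
  Total hydrogens = 20.

20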